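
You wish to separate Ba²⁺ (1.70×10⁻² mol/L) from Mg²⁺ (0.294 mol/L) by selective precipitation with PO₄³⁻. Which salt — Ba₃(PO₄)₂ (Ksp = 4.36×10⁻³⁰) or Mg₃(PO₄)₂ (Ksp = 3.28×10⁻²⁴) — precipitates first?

Ba₃(PO₄)₂

Each salt precipitates once Q = Ksp for that salt.
For Ba₃(PO₄)₂: [PO₄³⁻] = (Ksp/[Ba²⁺]^3)^(1/2) = 9.42×10⁻¹³ mol/L
For Mg₃(PO₄)₂: [PO₄³⁻] = (Ksp/[Mg²⁺]^3)^(1/2) = 1.14×10⁻¹¹ mol/L
The smaller threshold [PO₄³⁻] is reached first, so Ba₃(PO₄)₂ precipitates first.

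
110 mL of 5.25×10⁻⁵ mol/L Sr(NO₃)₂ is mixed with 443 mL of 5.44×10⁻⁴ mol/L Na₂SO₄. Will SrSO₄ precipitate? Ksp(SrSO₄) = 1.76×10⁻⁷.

Total volume after mixing = 110 + 443 = 553 mL.
[Sr²⁺] = (5.25×10⁻⁵)(110)/553 = 1.04×10⁻⁵ mol/L
[SO₄²⁻] = (5.44×10⁻⁴)(443)/553 = 4.36×10⁻⁴ mol/L
Q = [Sr²⁺][SO₄²⁻] = 4.55×10⁻⁹
Since Q (4.55×10⁻⁹) is less than Ksp (1.76×10⁻⁷), no SrSO₄ precipitates.

No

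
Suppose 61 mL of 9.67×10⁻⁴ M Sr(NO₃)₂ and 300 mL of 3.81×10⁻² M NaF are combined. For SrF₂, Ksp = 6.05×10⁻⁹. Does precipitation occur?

Total volume after mixing = 61 + 300 = 361 mL.
[Sr²⁺] = (9.67×10⁻⁴)(61)/361 = 1.63×10⁻⁴ M
[F⁻] = (3.81×10⁻²)(300)/361 = 3.17×10⁻² M
Q = [Sr²⁺][F⁻]^2 = 1.64×10⁻⁷
Because Q > Ksp (1.64×10⁻⁷ vs 6.05×10⁻⁹), a precipitate of SrF₂ forms.

Yes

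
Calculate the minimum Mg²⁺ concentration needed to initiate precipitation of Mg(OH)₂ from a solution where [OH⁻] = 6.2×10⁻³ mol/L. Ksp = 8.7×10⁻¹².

2.3×10⁻⁷ M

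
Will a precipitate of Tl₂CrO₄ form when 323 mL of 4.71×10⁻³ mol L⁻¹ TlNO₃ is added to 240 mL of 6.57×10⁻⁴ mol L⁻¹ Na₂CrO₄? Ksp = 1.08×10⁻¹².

Yes

After mixing, V = 323 mL + 240 mL = 563 mL.
[Tl⁺] = (4.71×10⁻³)(323)/563 = 2.70×10⁻³ mol L⁻¹
[CrO₄²⁻] = (6.57×10⁻⁴)(240)/563 = 2.80×10⁻⁴ mol L⁻¹
Q = [Tl⁺]^2[CrO₄²⁻] = 2.05×10⁻⁹
Q = 2.05×10⁻⁹ > Ksp = 1.08×10⁻¹², so the solution is supersaturated and Tl₂CrO₄ precipitates.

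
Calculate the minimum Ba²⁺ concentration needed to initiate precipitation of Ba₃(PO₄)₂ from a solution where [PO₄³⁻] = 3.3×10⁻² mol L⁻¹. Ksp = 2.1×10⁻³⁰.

1.2×10⁻⁹ M

Each salt precipitates once Q = Ksp for that salt.
Ba₃(PO₄)₂(s) ⇌ 3 Ba²⁺(aq) + 2 PO₄³⁻(aq)
Ksp = [Ba²⁺]^3[PO₄³⁻]^2 = [Ba²⁺]^3(3.3×10⁻²)^2
[Ba²⁺]^3 = 2.1×10⁻³⁰ / (3.3×10⁻²)^2 = 1.9×10⁻²⁷
[Ba²⁺] = 1.2×10⁻⁹ mol L⁻¹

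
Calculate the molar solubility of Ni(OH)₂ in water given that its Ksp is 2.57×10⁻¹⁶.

4.01×10⁻⁶ M

Ni(OH)₂(s) ⇌ Ni²⁺(aq) + 2 OH⁻(aq)
For each mole of Ni(OH)₂ that dissolves per liter, [Ni²⁺] = s and [OH⁻] = 2s; let s denote this solubility.
Ksp = [Ni²⁺][OH⁻]^2 = s · (2s)^2 = 4s^3
4s^3 = 2.57×10⁻¹⁶  ⇒  s^3 = 6.43×10⁻¹⁷
Taking the 3rd root, s = 4.01×10⁻⁶ mol/L.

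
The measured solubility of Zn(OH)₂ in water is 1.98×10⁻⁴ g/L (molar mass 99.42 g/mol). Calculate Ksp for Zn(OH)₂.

Convert to molarity: s = 1.98×10⁻⁴ / 99.42 = 1.9916×10⁻⁶ mol/L
Zn(OH)₂(s) ⇌ Zn²⁺(aq) + 2 OH⁻(aq)
Call the molar solubility s, so that [Zn²⁺] = s and [OH⁻] = 2s.
Ksp = [Zn²⁺][OH⁻]^2 = s · (2s)^2 = 4s^3
Ksp = 4 × (1.9916×10⁻⁶)^3 = 3.16×10⁻¹⁷

Ksp = 3.16×10⁻¹⁷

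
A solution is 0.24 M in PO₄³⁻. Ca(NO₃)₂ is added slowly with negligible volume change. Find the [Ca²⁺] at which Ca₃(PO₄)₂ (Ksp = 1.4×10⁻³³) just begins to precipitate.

2.9×10⁻¹¹ M

A salt starts to precipitate once the ion product Q reaches its Ksp.
Ca₃(PO₄)₂(s) ⇌ 3 Ca²⁺(aq) + 2 PO₄³⁻(aq)
Ksp = [Ca²⁺]^3[PO₄³⁻]^2 = [Ca²⁺]^3(0.24)^2
[Ca²⁺]^3 = 1.4×10⁻³³ / (0.24)^2 = 2.4×10⁻³²
[Ca²⁺] = 2.9×10⁻¹¹ M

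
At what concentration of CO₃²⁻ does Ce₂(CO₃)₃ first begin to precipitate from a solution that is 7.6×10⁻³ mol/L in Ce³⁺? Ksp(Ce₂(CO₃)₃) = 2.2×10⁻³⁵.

7.2×10⁻¹¹ M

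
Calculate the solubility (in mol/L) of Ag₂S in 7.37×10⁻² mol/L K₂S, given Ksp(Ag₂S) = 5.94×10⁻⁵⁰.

4.49×10⁻²⁵ M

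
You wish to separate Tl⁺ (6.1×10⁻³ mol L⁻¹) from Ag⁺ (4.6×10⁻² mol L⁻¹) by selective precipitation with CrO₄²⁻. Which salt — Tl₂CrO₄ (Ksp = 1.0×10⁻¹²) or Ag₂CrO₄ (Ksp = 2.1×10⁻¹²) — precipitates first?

A salt starts to precipitate once the ion product Q reaches its Ksp.
For Tl₂CrO₄: [CrO₄²⁻] = (Ksp/[Tl⁺]^2) = 2.7×10⁻⁸ mol L⁻¹
For Ag₂CrO₄: [CrO₄²⁻] = (Ksp/[Ag⁺]^2) = 9.9×10⁻¹⁰ mol L⁻¹
Since Ag₂CrO₄ needs less CrO₄²⁻ to reach saturation, it precipitates first.

Ag₂CrO₄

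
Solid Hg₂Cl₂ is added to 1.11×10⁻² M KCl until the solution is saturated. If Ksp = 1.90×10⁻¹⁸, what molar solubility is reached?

1.54×10⁻¹⁴ M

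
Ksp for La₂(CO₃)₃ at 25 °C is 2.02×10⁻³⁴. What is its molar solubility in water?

La₂(CO₃)₃(s) ⇌ 2 La³⁺(aq) + 3 CO₃²⁻(aq)
With molar solubility s: [La³⁺] = 2s, [CO₃²⁻] = 3s.
Ksp = [La³⁺]^2[CO₃²⁻]^3 = (2s)^2 · (3s)^3 = 108s^5
108s^5 = 2.02×10⁻³⁴  ⇒  s^5 = 1.87×10⁻³⁶
Taking the 5th root, s = 7.15×10⁻⁸ M.

7.15×10⁻⁸ M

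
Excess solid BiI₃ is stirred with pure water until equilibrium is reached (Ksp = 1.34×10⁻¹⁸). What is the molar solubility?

BiI₃(s) ⇌ Bi³⁺(aq) + 3 I⁻(aq)
Call the molar solubility s, so that [Bi³⁺] = s and [I⁻] = 3s.
Ksp = [Bi³⁺][I⁻]^3 = s · (3s)^3 = 27s^4
27s^4 = 1.34×10⁻¹⁸  ⇒  s^4 = 4.96×10⁻²⁰
s = (4.96×10⁻²⁰)^(1/4) = 1.49×10⁻⁵ mol/L

1.49×10⁻⁵ M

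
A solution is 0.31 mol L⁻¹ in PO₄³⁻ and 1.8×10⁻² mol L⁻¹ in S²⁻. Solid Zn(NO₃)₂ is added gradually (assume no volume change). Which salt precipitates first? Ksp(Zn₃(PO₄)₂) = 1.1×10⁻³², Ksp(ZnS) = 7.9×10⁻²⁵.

Each salt precipitates once Q = Ksp for that salt.
For Zn₃(PO₄)₂: [Zn²⁺] = (Ksp/[PO₄³⁻]^2)^(1/3) = 4.9×10⁻¹¹ mol L⁻¹
For ZnS: [Zn²⁺] = (Ksp/[S²⁻]) = 4.4×10⁻²³ mol L⁻¹
Since ZnS needs less Zn²⁺ to reach saturation, it precipitates first.

ZnS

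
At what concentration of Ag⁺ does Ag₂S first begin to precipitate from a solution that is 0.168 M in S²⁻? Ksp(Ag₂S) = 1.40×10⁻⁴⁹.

9.13×10⁻²⁵ M

The threshold for precipitation is Q = Ksp.
Ag₂S(s) ⇌ 2 Ag⁺(aq) + S²⁻(aq)
Ksp = [Ag⁺]^2[S²⁻] = [Ag⁺]^2(0.168)
[Ag⁺]^2 = 1.40×10⁻⁴⁹ / (0.168) = 8.33×10⁻⁴⁹
[Ag⁺] = 9.13×10⁻²⁵ M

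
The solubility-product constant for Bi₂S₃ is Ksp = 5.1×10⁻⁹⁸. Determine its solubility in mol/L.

1.4×10⁻²⁰ M

Bi₂S₃(s) ⇌ 2 Bi³⁺(aq) + 3 S²⁻(aq)
For each mole of Bi₂S₃ that dissolves per liter, [Bi³⁺] = 2s and [S²⁻] = 3s; let s denote this solubility.
Ksp = [Bi³⁺]^2[S²⁻]^3 = (2s)^2 · (3s)^3 = 108s^5
108s^5 = 5.1×10⁻⁹⁸  ⇒  s^5 = 4.7×10⁻¹⁰⁰
Taking the 5th root, s = 1.4×10⁻²⁰ M.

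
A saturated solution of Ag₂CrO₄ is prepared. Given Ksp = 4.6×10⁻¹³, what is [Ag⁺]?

Ag₂CrO₄(s) ⇌ 2 Ag⁺(aq) + CrO₄²⁻(aq)
Call the molar solubility s, so that [Ag⁺] = 2s and [CrO₄²⁻] = s.
Ksp = [Ag⁺]^2[CrO₄²⁻] = (2s)^2 · s = 4s^3 = 4.6×10⁻¹³
s = 4.9×10⁻⁵ mol L⁻¹
[Ag⁺] = 2s = 9.7×10⁻⁵ mol L⁻¹

9.7×10⁻⁵ M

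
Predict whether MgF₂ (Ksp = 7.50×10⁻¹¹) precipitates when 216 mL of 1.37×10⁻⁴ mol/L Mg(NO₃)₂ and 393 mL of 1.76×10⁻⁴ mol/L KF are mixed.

No

Total volume after mixing = 216 + 393 = 609 mL.
[Mg²⁺] = (1.37×10⁻⁴)(216)/609 = 4.86×10⁻⁵ mol/L
[F⁻] = (1.76×10⁻⁴)(393)/609 = 1.14×10⁻⁴ mol/L
Q = [Mg²⁺][F⁻]^2 = 6.27×10⁻¹³
Q < Ksp (6.27×10⁻¹³ vs 7.50×10⁻¹¹); the solution remains unsaturated and no precipitate forms.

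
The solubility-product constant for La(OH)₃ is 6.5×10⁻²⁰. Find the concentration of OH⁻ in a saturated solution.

2.1×10⁻⁵ M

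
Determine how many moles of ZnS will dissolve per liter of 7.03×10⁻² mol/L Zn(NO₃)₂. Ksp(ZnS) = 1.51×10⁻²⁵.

2.15×10⁻²⁴ M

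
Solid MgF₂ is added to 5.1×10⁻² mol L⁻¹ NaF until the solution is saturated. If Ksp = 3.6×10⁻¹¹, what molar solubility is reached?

MgF₂(s) ⇌ Mg²⁺(aq) + 2 F⁻(aq)
With F⁻ already at 5.1×10⁻² mol L⁻¹ and s small, take [F⁻] ≈ 5.1×10⁻² mol L⁻¹ and [Mg²⁺] = s.
Ksp = [Mg²⁺][F⁻]^2 = s(5.1×10⁻²)^2
s = 3.6×10⁻¹¹ / (5.1×10⁻²)^2 = 1.4×10⁻⁸
s = 1.4×10⁻⁸ mol L⁻¹

1.4×10⁻⁸ M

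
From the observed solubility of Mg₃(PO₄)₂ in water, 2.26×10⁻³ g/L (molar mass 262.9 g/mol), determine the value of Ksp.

s = (2.26×10⁻³ g L⁻¹)/(262.9 g mol⁻¹) = 8.5964×10⁻⁶ M
Mg₃(PO₄)₂(s) ⇌ 3 Mg²⁺(aq) + 2 PO₄³⁻(aq)
If s mol/L of Mg₃(PO₄)₂ dissolves, [Mg²⁺] = 3s and [PO₄³⁻] = 2s.
Ksp = [Mg²⁺]^3[PO₄³⁻]^2 = (3s)^3 · (2s)^2 = 108s^5
Ksp = 108 × (8.5964×10⁻⁶)^5 = 5.07×10⁻²⁴

Ksp = 5.07×10⁻²⁴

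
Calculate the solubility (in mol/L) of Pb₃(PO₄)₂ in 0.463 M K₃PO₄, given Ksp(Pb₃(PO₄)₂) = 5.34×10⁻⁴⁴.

2.10×10⁻¹⁵ M

Pb₃(PO₄)₂(s) ⇌ 3 Pb²⁺(aq) + 2 PO₄³⁻(aq)
PO₄³⁻ is already present at 0.463 M. If s mol/L of Pb₃(PO₄)₂ dissolves, [Pb²⁺] = 3s while [PO₄³⁻] ≈ 0.463 M.
Ksp = [Pb²⁺]^3[PO₄³⁻]^2 = (3s)^3(0.463)^2
(3s)^3 = 5.34×10⁻⁴⁴ / (0.463)^2 = 2.49×10⁻⁴³
s = 2.10×10⁻¹⁵ M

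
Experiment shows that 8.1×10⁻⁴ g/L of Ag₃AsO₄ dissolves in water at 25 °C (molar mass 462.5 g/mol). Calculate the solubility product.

Ksp = 2.5×10⁻²²

s = (8.1×10⁻⁴ g L⁻¹)/(462.5 g mol⁻¹) = 1.751×10⁻⁶ M
Ag₃AsO₄(s) ⇌ 3 Ag⁺(aq) + AsO₄³⁻(aq)
For each mole of Ag₃AsO₄ that dissolves per liter, [Ag⁺] = 3s and [AsO₄³⁻] = s; let s denote this solubility.
Ksp = [Ag⁺]^3[AsO₄³⁻] = (3s)^3 · s = 27s^4
Ksp = 27 × (1.751×10⁻⁶)^4 = 2.5×10⁻²²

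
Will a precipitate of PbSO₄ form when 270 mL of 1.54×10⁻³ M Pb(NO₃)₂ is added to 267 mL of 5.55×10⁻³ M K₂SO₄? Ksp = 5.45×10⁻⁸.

Yes

The combined volume is 537 mL.
[Pb²⁺] = (1.54×10⁻³)(270)/537 = 7.74×10⁻⁴ M
[SO₄²⁻] = (5.55×10⁻³)(267)/537 = 2.76×10⁻³ M
Q = [Pb²⁺][SO₄²⁻] = 2.14×10⁻⁶
Because Q > Ksp (2.14×10⁻⁶ vs 5.45×10⁻⁸), a precipitate of PbSO₄ forms.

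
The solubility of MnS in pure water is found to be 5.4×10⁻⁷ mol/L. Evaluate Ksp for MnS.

Ksp = 2.9×10⁻¹³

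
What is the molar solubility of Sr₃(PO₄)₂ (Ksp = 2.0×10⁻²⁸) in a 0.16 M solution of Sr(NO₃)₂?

1.1×10⁻¹³ M

Sr₃(PO₄)₂(s) ⇌ 3 Sr²⁺(aq) + 2 PO₄³⁻(aq)
With Sr²⁺ already at 0.16 M and s small, take [Sr²⁺] ≈ 0.16 M and [PO₄³⁻] = 2s.
Ksp = [Sr²⁺]^3[PO₄³⁻]^2 = (0.16)^3(2s)^2
(2s)^2 = 2.0×10⁻²⁸ / (0.16)^3 = 4.9×10⁻²⁶
s = 1.1×10⁻¹³ M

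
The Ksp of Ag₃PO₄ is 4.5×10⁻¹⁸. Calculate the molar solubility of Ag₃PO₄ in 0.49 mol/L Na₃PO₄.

7.0×10⁻⁷ M

Ag₃PO₄(s) ⇌ 3 Ag⁺(aq) + PO₄³⁻(aq)
PO₄³⁻ is already present at 0.49 mol/L. If s mol/L of Ag₃PO₄ dissolves, [Ag⁺] = 3s while [PO₄³⁻] ≈ 0.49 mol/L.
Ksp = [Ag⁺]^3[PO₄³⁻] = (3s)^3(0.49)
(3s)^3 = 4.5×10⁻¹⁸ / (0.49) = 9.2×10⁻¹⁸
s = 7.0×10⁻⁷ mol/L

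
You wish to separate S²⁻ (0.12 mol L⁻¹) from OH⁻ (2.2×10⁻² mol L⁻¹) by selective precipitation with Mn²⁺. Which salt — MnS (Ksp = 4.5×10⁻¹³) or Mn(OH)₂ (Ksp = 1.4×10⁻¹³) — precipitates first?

Each salt precipitates once Q = Ksp for that salt.
For MnS: [Mn²⁺] = (Ksp/[S²⁻]) = 3.8×10⁻¹² mol L⁻¹
For Mn(OH)₂: [Mn²⁺] = (Ksp/[OH⁻]^2) = 2.9×10⁻¹⁰ mol L⁻¹
Since MnS needs less Mn²⁺ to reach saturation, it precipitates first.

MnS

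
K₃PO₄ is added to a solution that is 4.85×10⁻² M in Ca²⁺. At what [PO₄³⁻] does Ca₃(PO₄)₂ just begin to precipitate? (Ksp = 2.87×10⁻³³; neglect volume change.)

Precipitation begins when Q = Ksp.
Ca₃(PO₄)₂(s) ⇌ 3 Ca²⁺(aq) + 2 PO₄³⁻(aq)
Ksp = [Ca²⁺]^3[PO₄³⁻]^2 = [PO₄³⁻]^2(4.85×10⁻²)^3
[PO₄³⁻]^2 = 2.87×10⁻³³ / (4.85×10⁻²)^3 = 2.52×10⁻²⁹
[PO₄³⁻] = 5.02×10⁻¹⁵ M

5.02×10⁻¹⁵ M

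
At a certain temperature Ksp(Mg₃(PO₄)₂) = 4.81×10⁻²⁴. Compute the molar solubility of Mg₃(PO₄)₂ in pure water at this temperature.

8.51×10⁻⁶ M

Mg₃(PO₄)₂(s) ⇌ 3 Mg²⁺(aq) + 2 PO₄³⁻(aq)
Let s be the molar solubility. Then [Mg²⁺] = 3s and [PO₄³⁻] = 2s.
Ksp = [Mg²⁺]^3[PO₄³⁻]^2 = (3s)^3 · (2s)^2 = 108s^5
108s^5 = 4.81×10⁻²⁴  ⇒  s^5 = 4.45×10⁻²⁶
s = (4.45×10⁻²⁶)^(1/5) = 8.51×10⁻⁶ mol/L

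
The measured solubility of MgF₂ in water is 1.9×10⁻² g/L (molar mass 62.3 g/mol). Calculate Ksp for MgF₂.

Ksp = 1.1×10⁻¹⁰

Molar solubility s = (1.9×10⁻² g/L) / (62.3 g/mol) = 3.050×10⁻⁴ mol/L
MgF₂(s) ⇌ Mg²⁺(aq) + 2 F⁻(aq)
With molar solubility s: [Mg²⁺] = s, [F⁻] = 2s.
Ksp = [Mg²⁺][F⁻]^2 = s · (2s)^2 = 4s^3
Ksp = 4 × (3.050×10⁻⁴)^3 = 1.1×10⁻¹⁰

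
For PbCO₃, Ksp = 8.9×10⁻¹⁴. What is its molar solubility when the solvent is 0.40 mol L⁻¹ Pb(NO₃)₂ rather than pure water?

2.2×10⁻¹³ M

PbCO₃(s) ⇌ Pb²⁺(aq) + CO₃²⁻(aq)
Let s be the solubility of PbCO₃ here. The common ion gives [Pb²⁺] ≈ 0.40 mol L⁻¹, and [CO₃²⁻] = s.
Ksp = [Pb²⁺][CO₃²⁻] = (0.40)s
s = 8.9×10⁻¹⁴ / (0.40) = 2.2×10⁻¹³
s = 2.2×10⁻¹³ mol L⁻¹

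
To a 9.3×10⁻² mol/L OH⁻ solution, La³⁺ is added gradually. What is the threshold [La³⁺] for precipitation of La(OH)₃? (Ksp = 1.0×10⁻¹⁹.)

A salt starts to precipitate once the ion product Q reaches its Ksp.
La(OH)₃(s) ⇌ La³⁺(aq) + 3 OH⁻(aq)
Ksp = [La³⁺][OH⁻]^3 = [La³⁺](9.3×10⁻²)^3
[La³⁺] = 1.0×10⁻¹⁹ / (9.3×10⁻²)^3 = 1.2×10⁻¹⁶
[La³⁺] = 1.2×10⁻¹⁶ mol/L

1.2×10⁻¹⁶ M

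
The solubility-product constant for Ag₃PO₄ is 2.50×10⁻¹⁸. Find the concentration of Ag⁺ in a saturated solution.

Ag₃PO₄(s) ⇌ 3 Ag⁺(aq) + PO₄³⁻(aq)
If s mol/L of Ag₃PO₄ dissolves, [Ag⁺] = 3s and [PO₄³⁻] = s.
Ksp = [Ag⁺]^3[PO₄³⁻] = (3s)^3 · s = 27s^4 = 2.50×10⁻¹⁸
s = 1.74×10⁻⁵ M
[Ag⁺] = 3s = 5.23×10⁻⁵ M

5.23×10⁻⁵ M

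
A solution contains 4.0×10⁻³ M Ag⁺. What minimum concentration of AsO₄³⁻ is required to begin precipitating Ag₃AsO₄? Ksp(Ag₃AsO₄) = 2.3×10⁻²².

3.6×10⁻¹⁵ M

The threshold for precipitation is Q = Ksp.
Ag₃AsO₄(s) ⇌ 3 Ag⁺(aq) + AsO₄³⁻(aq)
Ksp = [Ag⁺]^3[AsO₄³⁻] = [AsO₄³⁻](4.0×10⁻³)^3
[AsO₄³⁻] = 2.3×10⁻²² / (4.0×10⁻³)^3 = 3.6×10⁻¹⁵
[AsO₄³⁻] = 3.6×10⁻¹⁵ M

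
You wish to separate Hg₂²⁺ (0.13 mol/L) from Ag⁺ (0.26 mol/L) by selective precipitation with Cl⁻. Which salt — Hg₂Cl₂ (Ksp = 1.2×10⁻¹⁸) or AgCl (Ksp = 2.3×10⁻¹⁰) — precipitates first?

The threshold for precipitation is Q = Ksp.
For Hg₂Cl₂: [Cl⁻] = (Ksp/[Hg₂²⁺])^(1/2) = 3.0×10⁻⁹ mol/L
For AgCl: [Cl⁻] = (Ksp/[Ag⁺]) = 8.8×10⁻¹⁰ mol/L
AgCl requires the lower [Cl⁻], so it precipitates first.

AgCl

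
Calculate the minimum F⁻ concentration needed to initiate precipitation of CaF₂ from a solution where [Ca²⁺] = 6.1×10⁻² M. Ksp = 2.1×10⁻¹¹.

1.9×10⁻⁵ M

Precipitation begins when Q = Ksp.
CaF₂(s) ⇌ Ca²⁺(aq) + 2 F⁻(aq)
Ksp = [Ca²⁺][F⁻]^2 = [F⁻]^2(6.1×10⁻²)
[F⁻]^2 = 2.1×10⁻¹¹ / (6.1×10⁻²) = 3.4×10⁻¹⁰
[F⁻] = 1.9×10⁻⁵ M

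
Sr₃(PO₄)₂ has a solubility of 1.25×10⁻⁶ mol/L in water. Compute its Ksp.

Ksp = 3.30×10⁻²⁸

Sr₃(PO₄)₂(s) ⇌ 3 Sr²⁺(aq) + 2 PO₄³⁻(aq)
Let s be the molar solubility. Then [Sr²⁺] = 3s and [PO₄³⁻] = 2s.
Ksp = [Sr²⁺]^3[PO₄³⁻]^2 = (3s)^3 · (2s)^2 = 108s^5
Ksp = 108 × (1.25×10⁻⁶)^5 = 3.30×10⁻²⁸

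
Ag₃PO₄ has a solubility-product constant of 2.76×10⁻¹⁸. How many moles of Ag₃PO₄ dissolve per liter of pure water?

1.79×10⁻⁵ M

Ag₃PO₄(s) ⇌ 3 Ag⁺(aq) + PO₄³⁻(aq)
If s mol/L of Ag₃PO₄ dissolves, [Ag⁺] = 3s and [PO₄³⁻] = s.
Ksp = [Ag⁺]^3[PO₄³⁻] = (3s)^3 · s = 27s^4
27s^4 = 2.76×10⁻¹⁸  ⇒  s^4 = 1.02×10⁻¹⁹
Taking the 4th root, s = 1.79×10⁻⁵ mol L⁻¹.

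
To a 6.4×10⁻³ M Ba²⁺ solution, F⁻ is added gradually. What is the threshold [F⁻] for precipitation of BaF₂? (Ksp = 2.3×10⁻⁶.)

1.9×10⁻² M

Precipitation of each salt begins when its ion product equals Ksp.
BaF₂(s) ⇌ Ba²⁺(aq) + 2 F⁻(aq)
Ksp = [Ba²⁺][F⁻]^2 = [F⁻]^2(6.4×10⁻³)
[F⁻]^2 = 2.3×10⁻⁶ / (6.4×10⁻³) = 3.6×10⁻⁴
[F⁻] = 1.9×10⁻² M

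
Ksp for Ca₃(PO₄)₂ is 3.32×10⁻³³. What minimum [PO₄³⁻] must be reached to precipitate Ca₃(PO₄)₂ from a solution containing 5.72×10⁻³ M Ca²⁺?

Precipitation begins when Q = Ksp.
Ca₃(PO₄)₂(s) ⇌ 3 Ca²⁺(aq) + 2 PO₄³⁻(aq)
Ksp = [Ca²⁺]^3[PO₄³⁻]^2 = [PO₄³⁻]^2(5.72×10⁻³)^3
[PO₄³⁻]^2 = 3.32×10⁻³³ / (5.72×10⁻³)^3 = 1.77×10⁻²⁶
[PO₄³⁻] = 1.33×10⁻¹³ M

1.33×10⁻¹³ M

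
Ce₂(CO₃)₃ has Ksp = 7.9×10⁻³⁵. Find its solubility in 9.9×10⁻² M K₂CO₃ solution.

Ce₂(CO₃)₃(s) ⇌ 2 Ce³⁺(aq) + 3 CO₃²⁻(aq)
Let s be the solubility of Ce₂(CO₃)₃ here. The common ion gives [CO₃²⁻] ≈ 9.9×10⁻² M, and [Ce³⁺] = 2s.
Ksp = [Ce³⁺]^2[CO₃²⁻]^3 = (2s)^2(9.9×10⁻²)^3
(2s)^2 = 7.9×10⁻³⁵ / (9.9×10⁻²)^3 = 8.1×10⁻³²
s = 1.4×10⁻¹⁶ M

1.4×10⁻¹⁶ M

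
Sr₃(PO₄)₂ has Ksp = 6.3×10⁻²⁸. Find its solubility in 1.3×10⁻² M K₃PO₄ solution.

Sr₃(PO₄)₂(s) ⇌ 3 Sr²⁺(aq) + 2 PO₄³⁻(aq)
The solution already contains PO₄³⁻ at 1.3×10⁻² M. Let s be the molar solubility of Sr₃(PO₄)₂.
[PO₄³⁻] ≈ 1.3×10⁻² M (common ion dominates); [Sr²⁺] = 3s.
Ksp = [Sr²⁺]^3[PO₄³⁻]^2 = (3s)^3(1.3×10⁻²)^2
(3s)^3 = 6.3×10⁻²⁸ / (1.3×10⁻²)^2 = 3.7×10⁻²⁴
s = 5.2×10⁻⁹ M

5.2×10⁻⁹ M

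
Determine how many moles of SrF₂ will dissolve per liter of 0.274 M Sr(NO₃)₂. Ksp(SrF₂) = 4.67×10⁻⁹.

SrF₂(s) ⇌ Sr²⁺(aq) + 2 F⁻(aq)
Sr²⁺ is already present at 0.274 M. If s mol/L of SrF₂ dissolves, [F⁻] = 2s while [Sr²⁺] ≈ 0.274 M.
Ksp = [Sr²⁺][F⁻]^2 = (0.274)(2s)^2
(2s)^2 = 4.67×10⁻⁹ / (0.274) = 1.70×10⁻⁸
s = 6.53×10⁻⁵ M

6.53×10⁻⁵ M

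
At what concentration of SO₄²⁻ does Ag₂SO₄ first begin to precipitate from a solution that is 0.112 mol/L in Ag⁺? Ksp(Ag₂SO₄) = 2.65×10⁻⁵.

Each salt precipitates once Q = Ksp for that salt.
Ag₂SO₄(s) ⇌ 2 Ag⁺(aq) + SO₄²⁻(aq)
Ksp = [Ag⁺]^2[SO₄²⁻] = [SO₄²⁻](0.112)^2
[SO₄²⁻] = 2.65×10⁻⁵ / (0.112)^2 = 2.11×10⁻³
[SO₄²⁻] = 2.11×10⁻³ mol/L

2.11×10⁻³ M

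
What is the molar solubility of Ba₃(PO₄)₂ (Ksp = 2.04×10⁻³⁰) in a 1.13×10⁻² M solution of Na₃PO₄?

Ba₃(PO₄)₂(s) ⇌ 3 Ba²⁺(aq) + 2 PO₄³⁻(aq)
PO₄³⁻ is already present at 1.13×10⁻² M. If s mol/L of Ba₃(PO₄)₂ dissolves, [Ba²⁺] = 3s while [PO₄³⁻] ≈ 1.13×10⁻² M.
Ksp = [Ba²⁺]^3[PO₄³⁻]^2 = (3s)^3(1.13×10⁻²)^2
(3s)^3 = 2.04×10⁻³⁰ / (1.13×10⁻²)^2 = 1.60×10⁻²⁶
s = 8.40×10⁻¹⁰ M

8.40×10⁻¹⁰ M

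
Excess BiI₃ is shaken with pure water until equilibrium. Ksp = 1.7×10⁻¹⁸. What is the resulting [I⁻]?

BiI₃(s) ⇌ Bi³⁺(aq) + 3 I⁻(aq)
For each mole of BiI₃ that dissolves per liter, [Bi³⁺] = s and [I⁻] = 3s; let s denote this solubility.
Ksp = [Bi³⁺][I⁻]^3 = s · (3s)^3 = 27s^4 = 1.7×10⁻¹⁸
s = 1.6×10⁻⁵ mol/L
[I⁻] = 3s = 4.8×10⁻⁵ mol/L

4.8×10⁻⁵ M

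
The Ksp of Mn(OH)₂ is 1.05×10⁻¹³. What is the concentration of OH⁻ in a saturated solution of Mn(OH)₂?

Mn(OH)₂(s) ⇌ Mn²⁺(aq) + 2 OH⁻(aq)
For each mole of Mn(OH)₂ that dissolves per liter, [Mn²⁺] = s and [OH⁻] = 2s; let s denote this solubility.
Ksp = [Mn²⁺][OH⁻]^2 = s · (2s)^2 = 4s^3 = 1.05×10⁻¹³
s = 2.97×10⁻⁵ M
[OH⁻] = 2s = 5.94×10⁻⁵ M

5.94×10⁻⁵ M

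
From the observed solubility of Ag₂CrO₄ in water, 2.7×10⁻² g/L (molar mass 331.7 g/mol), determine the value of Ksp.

Ksp = 2.2×10⁻¹²

s = (2.7×10⁻² g L⁻¹)/(331.7 g mol⁻¹) = 8.140×10⁻⁵ M
Ag₂CrO₄(s) ⇌ 2 Ag⁺(aq) + CrO₄²⁻(aq)
If s mol/L of Ag₂CrO₄ dissolves, [Ag⁺] = 2s and [CrO₄²⁻] = s.
Ksp = [Ag⁺]^2[CrO₄²⁻] = (2s)^2 · s = 4s^3
Ksp = 4 × (8.140×10⁻⁵)^3 = 2.2×10⁻¹²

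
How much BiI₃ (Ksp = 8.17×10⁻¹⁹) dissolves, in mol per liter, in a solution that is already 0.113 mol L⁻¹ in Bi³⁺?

BiI₃(s) ⇌ Bi³⁺(aq) + 3 I⁻(aq)
Bi³⁺ is already present at 0.113 mol L⁻¹. If s mol/L of BiI₃ dissolves, [I⁻] = 3s while [Bi³⁺] ≈ 0.113 mol L⁻¹.
Ksp = [Bi³⁺][I⁻]^3 = (0.113)(3s)^3
(3s)^3 = 8.17×10⁻¹⁹ / (0.113) = 7.23×10⁻¹⁸
s = 6.45×10⁻⁷ mol L⁻¹

6.45×10⁻⁷ M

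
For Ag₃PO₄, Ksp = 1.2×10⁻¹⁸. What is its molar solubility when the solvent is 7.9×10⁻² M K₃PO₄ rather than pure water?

Ag₃PO₄(s) ⇌ 3 Ag⁺(aq) + PO₄³⁻(aq)
The solution already contains PO₄³⁻ at 7.9×10⁻² M. Let s be the molar solubility of Ag₃PO₄.
[PO₄³⁻] ≈ 7.9×10⁻² M (common ion dominates); [Ag⁺] = 3s.
Ksp = [Ag⁺]^3[PO₄³⁻] = (3s)^3(7.9×10⁻²)
(3s)^3 = 1.2×10⁻¹⁸ / (7.9×10⁻²) = 1.5×10⁻¹⁷
s = 8.3×10⁻⁷ M

8.3×10⁻⁷ M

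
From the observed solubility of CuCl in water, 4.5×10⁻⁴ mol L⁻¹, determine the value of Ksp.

Ksp = 2.0×10⁻⁷

CuCl(s) ⇌ Cu⁺(aq) + Cl⁻(aq)
Call the molar solubility s, so that [Cu⁺] = s and [Cl⁻] = s.
Ksp = [Cu⁺][Cl⁻] = s · s = s^2
Ksp = (4.5×10⁻⁴)^2 = 2.0×10⁻⁷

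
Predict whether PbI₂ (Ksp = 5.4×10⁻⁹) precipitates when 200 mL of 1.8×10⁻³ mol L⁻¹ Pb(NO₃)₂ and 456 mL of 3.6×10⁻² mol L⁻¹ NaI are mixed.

Yes

The combined volume is 656 mL.
[Pb²⁺] = (1.8×10⁻³)(200)/656 = 5.5×10⁻⁴ mol L⁻¹
[I⁻] = (3.6×10⁻²)(456)/656 = 2.5×10⁻² mol L⁻¹
Q = [Pb²⁺][I⁻]^2 = 3.4×10⁻⁷
Q = 3.4×10⁻⁷ > Ksp = 5.4×10⁻⁹, so the solution is supersaturated and PbI₂ precipitates.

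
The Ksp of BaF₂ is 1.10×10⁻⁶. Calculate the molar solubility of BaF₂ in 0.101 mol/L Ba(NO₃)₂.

1.65×10⁻³ M

BaF₂(s) ⇌ Ba²⁺(aq) + 2 F⁻(aq)
With Ba²⁺ already at 0.101 mol/L and s small, take [Ba²⁺] ≈ 0.101 mol/L and [F⁻] = 2s.
Ksp = [Ba²⁺][F⁻]^2 = (0.101)(2s)^2
(2s)^2 = 1.10×10⁻⁶ / (0.101) = 1.09×10⁻⁵
s = 1.65×10⁻³ mol/L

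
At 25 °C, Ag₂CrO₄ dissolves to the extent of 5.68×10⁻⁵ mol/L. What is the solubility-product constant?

Ksp = 7.33×10⁻¹³

Ag₂CrO₄(s) ⇌ 2 Ag⁺(aq) + CrO₄²⁻(aq)
With molar solubility s: [Ag⁺] = 2s, [CrO₄²⁻] = s.
Ksp = [Ag⁺]^2[CrO₄²⁻] = (2s)^2 · s = 4s^3
Ksp = 4 × (5.68×10⁻⁵)^3 = 7.33×10⁻¹³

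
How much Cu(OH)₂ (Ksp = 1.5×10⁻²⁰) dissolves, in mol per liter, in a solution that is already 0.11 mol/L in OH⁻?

Cu(OH)₂(s) ⇌ Cu²⁺(aq) + 2 OH⁻(aq)
OH⁻ is already present at 0.11 mol/L. If s mol/L of Cu(OH)₂ dissolves, [Cu²⁺] = s while [OH⁻] ≈ 0.11 mol/L.
Ksp = [Cu²⁺][OH⁻]^2 = s(0.11)^2
s = 1.5×10⁻²⁰ / (0.11)^2 = 1.2×10⁻¹⁸
s = 1.2×10⁻¹⁸ mol/L

1.2×10⁻¹⁸ M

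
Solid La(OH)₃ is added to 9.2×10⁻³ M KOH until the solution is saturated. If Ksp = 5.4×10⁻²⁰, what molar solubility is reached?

6.9×10⁻¹⁴ M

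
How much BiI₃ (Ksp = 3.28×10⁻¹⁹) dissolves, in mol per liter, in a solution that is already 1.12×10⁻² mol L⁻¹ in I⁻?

BiI₃(s) ⇌ Bi³⁺(aq) + 3 I⁻(aq)
I⁻ is already present at 1.12×10⁻² mol L⁻¹. If s mol/L of BiI₃ dissolves, [Bi³⁺] = s while [I⁻] ≈ 1.12×10⁻² mol L⁻¹.
Ksp = [Bi³⁺][I⁻]^3 = s(1.12×10⁻²)^3
s = 3.28×10⁻¹⁹ / (1.12×10⁻²)^3 = 2.33×10⁻¹³
s = 2.33×10⁻¹³ mol L⁻¹

2.33×10⁻¹³ M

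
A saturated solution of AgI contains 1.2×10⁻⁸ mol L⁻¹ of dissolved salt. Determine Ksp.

Ksp = 1.4×10⁻¹⁶

AgI(s) ⇌ Ag⁺(aq) + I⁻(aq)
Call the molar solubility s, so that [Ag⁺] = s and [I⁻] = s.
Ksp = [Ag⁺][I⁻] = s · s = s^2
Ksp = (1.2×10⁻⁸)^2 = 1.4×10⁻¹⁶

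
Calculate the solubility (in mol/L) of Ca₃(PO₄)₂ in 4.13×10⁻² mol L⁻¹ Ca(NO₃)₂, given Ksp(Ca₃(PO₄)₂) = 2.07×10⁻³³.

2.71×10⁻¹⁵ M

Ca₃(PO₄)₂(s) ⇌ 3 Ca²⁺(aq) + 2 PO₄³⁻(aq)
Ca²⁺ is already present at 4.13×10⁻² mol L⁻¹. If s mol/L of Ca₃(PO₄)₂ dissolves, [PO₄³⁻] = 2s while [Ca²⁺] ≈ 4.13×10⁻² mol L⁻¹.
Ksp = [Ca²⁺]^3[PO₄³⁻]^2 = (4.13×10⁻²)^3(2s)^2
(2s)^2 = 2.07×10⁻³³ / (4.13×10⁻²)^3 = 2.94×10⁻²⁹
s = 2.71×10⁻¹⁵ mol L⁻¹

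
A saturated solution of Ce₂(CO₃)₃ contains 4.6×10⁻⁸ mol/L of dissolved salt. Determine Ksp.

Ce₂(CO₃)₃(s) ⇌ 2 Ce³⁺(aq) + 3 CO₃²⁻(aq)
Call the molar solubility s, so that [Ce³⁺] = 2s and [CO₃²⁻] = 3s.
Ksp = [Ce³⁺]^2[CO₃²⁻]^3 = (2s)^2 · (3s)^3 = 108s^5
Ksp = 108 × (4.6×10⁻⁸)^5 = 2.2×10⁻³⁵

Ksp = 2.2×10⁻³⁵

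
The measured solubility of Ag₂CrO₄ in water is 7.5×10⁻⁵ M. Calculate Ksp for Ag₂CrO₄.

Ksp = 1.7×10⁻¹²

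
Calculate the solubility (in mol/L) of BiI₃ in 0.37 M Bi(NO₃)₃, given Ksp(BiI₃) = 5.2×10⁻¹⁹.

3.7×10⁻⁷ M

BiI₃(s) ⇌ Bi³⁺(aq) + 3 I⁻(aq)
The solution already contains Bi³⁺ at 0.37 M. Let s be the molar solubility of BiI₃.
[Bi³⁺] ≈ 0.37 M (common ion dominates); [I⁻] = 3s.
Ksp = [Bi³⁺][I⁻]^3 = (0.37)(3s)^3
(3s)^3 = 5.2×10⁻¹⁹ / (0.37) = 1.4×10⁻¹⁸
s = 3.7×10⁻⁷ M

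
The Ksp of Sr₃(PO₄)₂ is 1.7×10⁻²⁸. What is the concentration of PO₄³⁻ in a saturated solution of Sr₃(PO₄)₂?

2.2×10⁻⁶ M

Sr₃(PO₄)₂(s) ⇌ 3 Sr²⁺(aq) + 2 PO₄³⁻(aq)
Call the molar solubility s, so that [Sr²⁺] = 3s and [PO₄³⁻] = 2s.
Ksp = [Sr²⁺]^3[PO₄³⁻]^2 = (3s)^3 · (2s)^2 = 108s^5 = 1.7×10⁻²⁸
s = 1.1×10⁻⁶ mol/L
[PO₄³⁻] = 2s = 2.2×10⁻⁶ mol/L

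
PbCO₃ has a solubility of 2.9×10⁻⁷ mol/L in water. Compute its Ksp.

PbCO₃(s) ⇌ Pb²⁺(aq) + CO₃²⁻(aq)
If s mol/L of PbCO₃ dissolves, [Pb²⁺] = s and [CO₃²⁻] = s.
Ksp = [Pb²⁺][CO₃²⁻] = s · s = s^2
Ksp = (2.9×10⁻⁷)^2 = 8.4×10⁻¹⁴

Ksp = 8.4×10⁻¹⁴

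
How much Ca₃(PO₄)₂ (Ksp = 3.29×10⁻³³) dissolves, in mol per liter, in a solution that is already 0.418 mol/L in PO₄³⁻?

Ca₃(PO₄)₂(s) ⇌ 3 Ca²⁺(aq) + 2 PO₄³⁻(aq)
The solution already contains PO₄³⁻ at 0.418 mol/L. Let s be the molar solubility of Ca₃(PO₄)₂.
[PO₄³⁻] ≈ 0.418 mol/L (common ion dominates); [Ca²⁺] = 3s.
Ksp = [Ca²⁺]^3[PO₄³⁻]^2 = (3s)^3(0.418)^2
(3s)^3 = 3.29×10⁻³³ / (0.418)^2 = 1.88×10⁻³²
s = 8.87×10⁻¹² mol/L

8.87×10⁻¹² M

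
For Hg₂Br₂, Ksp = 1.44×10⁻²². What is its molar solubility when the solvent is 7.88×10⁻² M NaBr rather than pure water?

Hg₂Br₂(s) ⇌ Hg₂²⁺(aq) + 2 Br⁻(aq)
The solution already contains Br⁻ at 7.88×10⁻² M. Let s be the molar solubility of Hg₂Br₂.
[Br⁻] ≈ 7.88×10⁻² M (common ion dominates); [Hg₂²⁺] = s.
Ksp = [Hg₂²⁺][Br⁻]^2 = s(7.88×10⁻²)^2
s = 1.44×10⁻²² / (7.88×10⁻²)^2 = 2.32×10⁻²⁰
s = 2.32×10⁻²⁰ M

2.32×10⁻²⁰ M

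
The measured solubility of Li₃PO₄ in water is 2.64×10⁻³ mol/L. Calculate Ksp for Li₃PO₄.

Ksp = 1.31×10⁻⁹

Li₃PO₄(s) ⇌ 3 Li⁺(aq) + PO₄³⁻(aq)
For each mole of Li₃PO₄ that dissolves per liter, [Li⁺] = 3s and [PO₄³⁻] = s; let s denote this solubility.
Ksp = [Li⁺]^3[PO₄³⁻] = (3s)^3 · s = 27s^4
Ksp = 27 × (2.64×10⁻³)^4 = 1.31×10⁻⁹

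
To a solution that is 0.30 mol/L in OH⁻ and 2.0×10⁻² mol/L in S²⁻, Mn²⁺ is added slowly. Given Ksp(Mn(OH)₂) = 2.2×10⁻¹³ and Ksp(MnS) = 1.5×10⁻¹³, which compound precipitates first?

Mn(OH)₂

Precipitation begins when Q = Ksp.
For Mn(OH)₂: [Mn²⁺] = (Ksp/[OH⁻]^2) = 2.4×10⁻¹² mol/L
For MnS: [Mn²⁺] = (Ksp/[S²⁻]) = 7.5×10⁻¹² mol/L
The smaller threshold [Mn²⁺] is reached first, so Mn(OH)₂ precipitates first.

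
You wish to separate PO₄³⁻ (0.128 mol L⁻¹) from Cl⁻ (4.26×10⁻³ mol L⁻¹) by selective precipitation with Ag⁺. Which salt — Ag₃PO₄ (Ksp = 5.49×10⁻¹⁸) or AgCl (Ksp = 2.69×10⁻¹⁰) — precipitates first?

A salt starts to precipitate once the ion product Q reaches its Ksp.
For Ag₃PO₄: [Ag⁺] = (Ksp/[PO₄³⁻])^(1/3) = 3.50×10⁻⁶ mol L⁻¹
For AgCl: [Ag⁺] = (Ksp/[Cl⁻]) = 6.31×10⁻⁸ mol L⁻¹
The smaller threshold [Ag⁺] is reached first, so AgCl precipitates first.

AgCl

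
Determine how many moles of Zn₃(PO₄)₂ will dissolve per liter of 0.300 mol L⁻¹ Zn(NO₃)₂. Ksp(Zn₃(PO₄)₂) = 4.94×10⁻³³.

2.14×10⁻¹⁶ M

Zn₃(PO₄)₂(s) ⇌ 3 Zn²⁺(aq) + 2 PO₄³⁻(aq)
Zn²⁺ is already present at 0.300 mol L⁻¹. If s mol/L of Zn₃(PO₄)₂ dissolves, [PO₄³⁻] = 2s while [Zn²⁺] ≈ 0.300 mol L⁻¹.
Ksp = [Zn²⁺]^3[PO₄³⁻]^2 = (0.300)^3(2s)^2
(2s)^2 = 4.94×10⁻³³ / (0.300)^3 = 1.83×10⁻³¹
s = 2.14×10⁻¹⁶ mol L⁻¹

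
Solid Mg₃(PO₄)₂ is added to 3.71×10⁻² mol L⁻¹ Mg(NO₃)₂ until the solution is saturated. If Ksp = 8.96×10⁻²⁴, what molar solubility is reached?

2.09×10⁻¹⁰ M

Mg₃(PO₄)₂(s) ⇌ 3 Mg²⁺(aq) + 2 PO₄³⁻(aq)
Let s be the solubility of Mg₃(PO₄)₂ here. The common ion gives [Mg²⁺] ≈ 3.71×10⁻² mol L⁻¹, and [PO₄³⁻] = 2s.
Ksp = [Mg²⁺]^3[PO₄³⁻]^2 = (3.71×10⁻²)^3(2s)^2
(2s)^2 = 8.96×10⁻²⁴ / (3.71×10⁻²)^3 = 1.75×10⁻¹⁹
s = 2.09×10⁻¹⁰ mol L⁻¹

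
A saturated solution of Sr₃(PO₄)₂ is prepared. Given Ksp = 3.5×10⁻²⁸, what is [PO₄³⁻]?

Sr₃(PO₄)₂(s) ⇌ 3 Sr²⁺(aq) + 2 PO₄³⁻(aq)
Let s be the molar solubility. Then [Sr²⁺] = 3s and [PO₄³⁻] = 2s.
Ksp = [Sr²⁺]^3[PO₄³⁻]^2 = (3s)^3 · (2s)^2 = 108s^5 = 3.5×10⁻²⁸
s = 1.3×10⁻⁶ mol/L
[PO₄³⁻] = 2s = 2.5×10⁻⁶ mol/L

2.5×10⁻⁶ M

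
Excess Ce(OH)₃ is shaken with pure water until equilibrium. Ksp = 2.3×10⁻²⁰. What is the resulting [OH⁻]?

Ce(OH)₃(s) ⇌ Ce³⁺(aq) + 3 OH⁻(aq)
For each mole of Ce(OH)₃ that dissolves per liter, [Ce³⁺] = s and [OH⁻] = 3s; let s denote this solubility.
Ksp = [Ce³⁺][OH⁻]^3 = s · (3s)^3 = 27s^4 = 2.3×10⁻²⁰
s = 5.4×10⁻⁶ M
[OH⁻] = 3s = 1.6×10⁻⁵ M

1.6×10⁻⁵ M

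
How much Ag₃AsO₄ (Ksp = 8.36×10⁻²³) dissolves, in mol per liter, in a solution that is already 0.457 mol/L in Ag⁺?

8.76×10⁻²² M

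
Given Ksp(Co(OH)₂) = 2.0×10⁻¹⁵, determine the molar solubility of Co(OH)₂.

7.9×10⁻⁶ M

Co(OH)₂(s) ⇌ Co²⁺(aq) + 2 OH⁻(aq)
With molar solubility s: [Co²⁺] = s, [OH⁻] = 2s.
Ksp = [Co²⁺][OH⁻]^2 = s · (2s)^2 = 4s^3
4s^3 = 2.0×10⁻¹⁵  ⇒  s^3 = 5.0×10⁻¹⁶
Taking the 3rd root, s = 7.9×10⁻⁶ M.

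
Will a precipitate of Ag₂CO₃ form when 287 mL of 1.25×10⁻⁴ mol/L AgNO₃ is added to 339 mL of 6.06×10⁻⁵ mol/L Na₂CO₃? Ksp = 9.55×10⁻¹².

The combined volume is 626 mL.
[Ag⁺] = (1.25×10⁻⁴)(287)/626 = 5.73×10⁻⁵ mol/L
[CO₃²⁻] = (6.06×10⁻⁵)(339)/626 = 3.28×10⁻⁵ mol/L
Q = [Ag⁺]^2[CO₃²⁻] = 1.08×10⁻¹³
Q < Ksp (1.08×10⁻¹³ vs 9.55×10⁻¹²); the solution remains unsaturated and no precipitate forms.

No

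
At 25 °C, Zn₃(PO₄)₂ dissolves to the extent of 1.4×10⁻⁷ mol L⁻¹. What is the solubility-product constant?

Zn₃(PO₄)₂(s) ⇌ 3 Zn²⁺(aq) + 2 PO₄³⁻(aq)
With molar solubility s: [Zn²⁺] = 3s, [PO₄³⁻] = 2s.
Ksp = [Zn²⁺]^3[PO₄³⁻]^2 = (3s)^3 · (2s)^2 = 108s^5
Ksp = 108 × (1.4×10⁻⁷)^5 = 5.8×10⁻³³

Ksp = 5.8×10⁻³³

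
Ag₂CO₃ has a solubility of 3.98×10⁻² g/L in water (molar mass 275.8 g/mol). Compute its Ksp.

Convert to molarity: s = 3.98×10⁻² / 275.8 = 1.4431×10⁻⁴ mol/L
Ag₂CO₃(s) ⇌ 2 Ag⁺(aq) + CO₃²⁻(aq)
For each mole of Ag₂CO₃ that dissolves per liter, [Ag⁺] = 2s and [CO₃²⁻] = s; let s denote this solubility.
Ksp = [Ag⁺]^2[CO₃²⁻] = (2s)^2 · s = 4s^3
Ksp = 4 × (1.4431×10⁻⁴)^3 = 1.20×10⁻¹¹

Ksp = 1.20×10⁻¹¹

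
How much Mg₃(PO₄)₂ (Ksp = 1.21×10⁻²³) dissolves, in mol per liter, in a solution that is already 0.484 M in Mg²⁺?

Mg₃(PO₄)₂(s) ⇌ 3 Mg²⁺(aq) + 2 PO₄³⁻(aq)
The solution already contains Mg²⁺ at 0.484 M. Let s be the molar solubility of Mg₃(PO₄)₂.
[Mg²⁺] ≈ 0.484 M (common ion dominates); [PO₄³⁻] = 2s.
Ksp = [Mg²⁺]^3[PO₄³⁻]^2 = (0.484)^3(2s)^2
(2s)^2 = 1.21×10⁻²³ / (0.484)^3 = 1.07×10⁻²²
s = 5.17×10⁻¹² M

5.17×10⁻¹² M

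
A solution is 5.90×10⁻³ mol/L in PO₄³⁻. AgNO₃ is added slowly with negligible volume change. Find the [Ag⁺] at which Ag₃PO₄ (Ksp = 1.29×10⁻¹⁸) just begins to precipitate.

6.02×10⁻⁶ M

The threshold for precipitation is Q = Ksp.
Ag₃PO₄(s) ⇌ 3 Ag⁺(aq) + PO₄³⁻(aq)
Ksp = [Ag⁺]^3[PO₄³⁻] = [Ag⁺]^3(5.90×10⁻³)
[Ag⁺]^3 = 1.29×10⁻¹⁸ / (5.90×10⁻³) = 2.19×10⁻¹⁶
[Ag⁺] = 6.02×10⁻⁶ mol/L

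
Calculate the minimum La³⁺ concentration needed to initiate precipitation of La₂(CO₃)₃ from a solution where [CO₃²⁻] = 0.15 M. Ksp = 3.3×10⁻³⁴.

A salt starts to precipitate once the ion product Q reaches its Ksp.
La₂(CO₃)₃(s) ⇌ 2 La³⁺(aq) + 3 CO₃²⁻(aq)
Ksp = [La³⁺]^2[CO₃²⁻]^3 = [La³⁺]^2(0.15)^3
[La³⁺]^2 = 3.3×10⁻³⁴ / (0.15)^3 = 9.8×10⁻³²
[La³⁺] = 3.1×10⁻¹⁶ M

3.1×10⁻¹⁶ M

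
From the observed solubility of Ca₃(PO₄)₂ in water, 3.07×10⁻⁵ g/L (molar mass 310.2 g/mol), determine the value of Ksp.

Ksp = 1.03×10⁻³³

s = (3.07×10⁻⁵ g L⁻¹)/(310.2 g mol⁻¹) = 9.8968×10⁻⁸ M
Ca₃(PO₄)₂(s) ⇌ 3 Ca²⁺(aq) + 2 PO₄³⁻(aq)
For each mole of Ca₃(PO₄)₂ that dissolves per liter, [Ca²⁺] = 3s and [PO₄³⁻] = 2s; let s denote this solubility.
Ksp = [Ca²⁺]^3[PO₄³⁻]^2 = (3s)^3 · (2s)^2 = 108s^5
Ksp = 108 × (9.8968×10⁻⁸)^5 = 1.03×10⁻³³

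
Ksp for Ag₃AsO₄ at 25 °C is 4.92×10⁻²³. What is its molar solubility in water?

1.16×10⁻⁶ M

Ag₃AsO₄(s) ⇌ 3 Ag⁺(aq) + AsO₄³⁻(aq)
Let s be the molar solubility. Then [Ag⁺] = 3s and [AsO₄³⁻] = s.
Ksp = [Ag⁺]^3[AsO₄³⁻] = (3s)^3 · s = 27s^4
27s^4 = 4.92×10⁻²³  ⇒  s^4 = 1.82×10⁻²⁴
s = (1.82×10⁻²⁴)^(1/4) = 1.16×10⁻⁶ M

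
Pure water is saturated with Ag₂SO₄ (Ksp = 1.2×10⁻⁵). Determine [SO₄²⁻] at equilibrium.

1.4×10⁻² M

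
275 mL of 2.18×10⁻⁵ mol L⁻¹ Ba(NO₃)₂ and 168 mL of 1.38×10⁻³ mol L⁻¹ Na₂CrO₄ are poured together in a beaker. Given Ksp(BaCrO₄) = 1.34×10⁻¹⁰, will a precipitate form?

Yes

After mixing, V = 275 mL + 168 mL = 443 mL.
[Ba²⁺] = (2.18×10⁻⁵)(275)/443 = 1.35×10⁻⁵ mol L⁻¹
[CrO₄²⁻] = (1.38×10⁻³)(168)/443 = 5.23×10⁻⁴ mol L⁻¹
Q = [Ba²⁺][CrO₄²⁻] = 7.08×10⁻⁹
Since Q (7.08×10⁻⁹) exceeds Ksp (1.34×10⁻¹⁰), BaCrO₄ will precipitate.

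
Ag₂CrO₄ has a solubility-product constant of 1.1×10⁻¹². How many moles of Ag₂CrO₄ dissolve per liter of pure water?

Ag₂CrO₄(s) ⇌ 2 Ag⁺(aq) + CrO₄²⁻(aq)
Call the molar solubility s, so that [Ag⁺] = 2s and [CrO₄²⁻] = s.
Ksp = [Ag⁺]^2[CrO₄²⁻] = (2s)^2 · s = 4s^3
4s^3 = 1.1×10⁻¹²  ⇒  s^3 = 2.8×10⁻¹³
Taking the 3rd root, s = 6.5×10⁻⁵ mol/L.

6.5×10⁻⁵ M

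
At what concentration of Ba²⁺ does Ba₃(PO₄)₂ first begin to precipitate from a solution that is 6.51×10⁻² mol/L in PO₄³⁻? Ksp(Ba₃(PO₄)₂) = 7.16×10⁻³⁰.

1.19×10⁻⁹ M

Precipitation begins when Q = Ksp.
Ba₃(PO₄)₂(s) ⇌ 3 Ba²⁺(aq) + 2 PO₄³⁻(aq)
Ksp = [Ba²⁺]^3[PO₄³⁻]^2 = [Ba²⁺]^3(6.51×10⁻²)^2
[Ba²⁺]^3 = 7.16×10⁻³⁰ / (6.51×10⁻²)^2 = 1.69×10⁻²⁷
[Ba²⁺] = 1.19×10⁻⁹ mol/L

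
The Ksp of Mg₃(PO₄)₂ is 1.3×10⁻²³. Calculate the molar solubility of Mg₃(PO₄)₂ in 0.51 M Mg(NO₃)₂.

4.9×10⁻¹² M

Mg₃(PO₄)₂(s) ⇌ 3 Mg²⁺(aq) + 2 PO₄³⁻(aq)
The solution already contains Mg²⁺ at 0.51 M. Let s be the molar solubility of Mg₃(PO₄)₂.
[Mg²⁺] ≈ 0.51 M (common ion dominates); [PO₄³⁻] = 2s.
Ksp = [Mg²⁺]^3[PO₄³⁻]^2 = (0.51)^3(2s)^2
(2s)^2 = 1.3×10⁻²³ / (0.51)^3 = 9.8×10⁻²³
s = 4.9×10⁻¹² M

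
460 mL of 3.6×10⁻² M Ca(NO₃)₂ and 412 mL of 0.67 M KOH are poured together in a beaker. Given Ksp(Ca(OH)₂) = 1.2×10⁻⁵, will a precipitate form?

Total volume after mixing = 460 + 412 = 872 mL.
[Ca²⁺] = (3.6×10⁻²)(460)/872 = 1.9×10⁻² M
[OH⁻] = (0.67)(412)/872 = 0.32 M
Q = [Ca²⁺][OH⁻]^2 = 1.9×10⁻³
Because Q > Ksp (1.9×10⁻³ vs 1.2×10⁻⁵), a precipitate of Ca(OH)₂ forms.

Yes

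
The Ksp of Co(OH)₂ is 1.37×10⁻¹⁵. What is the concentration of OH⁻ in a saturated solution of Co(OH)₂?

Co(OH)₂(s) ⇌ Co²⁺(aq) + 2 OH⁻(aq)
If s mol/L of Co(OH)₂ dissolves, [Co²⁺] = s and [OH⁻] = 2s.
Ksp = [Co²⁺][OH⁻]^2 = s · (2s)^2 = 4s^3 = 1.37×10⁻¹⁵
s = 7.00×10⁻⁶ mol L⁻¹
[OH⁻] = 2s = 1.40×10⁻⁵ mol L⁻¹

1.40×10⁻⁵ M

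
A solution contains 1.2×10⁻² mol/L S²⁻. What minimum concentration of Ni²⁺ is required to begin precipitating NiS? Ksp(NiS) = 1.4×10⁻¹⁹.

Each salt precipitates once Q = Ksp for that salt.
NiS(s) ⇌ Ni²⁺(aq) + S²⁻(aq)
Ksp = [Ni²⁺][S²⁻] = [Ni²⁺](1.2×10⁻²)
[Ni²⁺] = 1.4×10⁻¹⁹ / (1.2×10⁻²) = 1.2×10⁻¹⁷
[Ni²⁺] = 1.2×10⁻¹⁷ mol/L

1.2×10⁻¹⁷ M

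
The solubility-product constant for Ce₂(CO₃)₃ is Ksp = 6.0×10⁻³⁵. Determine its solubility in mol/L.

5.6×10⁻⁸ M

Ce₂(CO₃)₃(s) ⇌ 2 Ce³⁺(aq) + 3 CO₃²⁻(aq)
For each mole of Ce₂(CO₃)₃ that dissolves per liter, [Ce³⁺] = 2s and [CO₃²⁻] = 3s; let s denote this solubility.
Ksp = [Ce³⁺]^2[CO₃²⁻]^3 = (2s)^2 · (3s)^3 = 108s^5
108s^5 = 6.0×10⁻³⁵  ⇒  s^5 = 5.6×10⁻³⁷
Taking the 5th root, s = 5.6×10⁻⁸ mol/L.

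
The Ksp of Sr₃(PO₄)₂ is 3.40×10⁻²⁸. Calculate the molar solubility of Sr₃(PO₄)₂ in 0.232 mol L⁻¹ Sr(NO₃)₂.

8.25×10⁻¹⁴ M

Sr₃(PO₄)₂(s) ⇌ 3 Sr²⁺(aq) + 2 PO₄³⁻(aq)
With Sr²⁺ already at 0.232 mol L⁻¹ and s small, take [Sr²⁺] ≈ 0.232 mol L⁻¹ and [PO₄³⁻] = 2s.
Ksp = [Sr²⁺]^3[PO₄³⁻]^2 = (0.232)^3(2s)^2
(2s)^2 = 3.40×10⁻²⁸ / (0.232)^3 = 2.72×10⁻²⁶
s = 8.25×10⁻¹⁴ mol L⁻¹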